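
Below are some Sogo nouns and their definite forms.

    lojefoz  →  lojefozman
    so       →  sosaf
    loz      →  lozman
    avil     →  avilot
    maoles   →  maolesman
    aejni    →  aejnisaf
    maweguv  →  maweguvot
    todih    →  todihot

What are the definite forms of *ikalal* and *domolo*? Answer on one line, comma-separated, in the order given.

The suffix is conditioned by the final sound: -man when the stem ends in a sibilant (*lojefoz*, *loz*, *maoles*); -ot when the stem ends in a non-sibilant consonant (*avil*, *maweguv*, *todih*); -saf when the stem ends in a vowel (*so*, *aejni*).
*ikalal* — final sound /l/ (a non-sibilant consonant) → -ot → *ikalalot*.
The final sound of *domolo* is /o/, which is a vowel, so the suffix is -saf, giving *domolosaf*.

ikalalot, domolosaf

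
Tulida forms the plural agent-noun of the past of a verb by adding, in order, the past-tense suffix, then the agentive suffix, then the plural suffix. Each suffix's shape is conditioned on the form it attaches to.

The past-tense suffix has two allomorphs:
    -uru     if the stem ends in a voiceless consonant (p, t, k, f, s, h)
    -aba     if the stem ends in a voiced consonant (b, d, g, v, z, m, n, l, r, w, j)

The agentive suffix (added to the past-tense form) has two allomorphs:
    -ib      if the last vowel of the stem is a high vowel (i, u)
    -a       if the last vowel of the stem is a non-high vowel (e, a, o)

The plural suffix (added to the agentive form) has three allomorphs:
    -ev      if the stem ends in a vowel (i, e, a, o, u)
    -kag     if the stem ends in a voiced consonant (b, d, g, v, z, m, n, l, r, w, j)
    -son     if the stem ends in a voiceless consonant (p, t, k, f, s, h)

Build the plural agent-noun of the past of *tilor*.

*tilor* — final consonant /r/ (voiced) → -aba → *tiloraba*.
The past-tense form *tiloraba* — last vowel /a/ (a non-high vowel) → -a → *tilorabaa*.
The agentive form *tilorabaa* — final sound /a/ (a vowel) → -ev → *tilorabaaev*.

tilorabaaev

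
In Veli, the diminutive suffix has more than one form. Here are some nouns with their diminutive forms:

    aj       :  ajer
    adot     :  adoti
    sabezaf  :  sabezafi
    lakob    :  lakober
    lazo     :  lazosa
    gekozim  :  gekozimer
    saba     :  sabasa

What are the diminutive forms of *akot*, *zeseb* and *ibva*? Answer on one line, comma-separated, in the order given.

The alternation tracks the final sound of the stem — -i when the stem ends in a voiceless consonant (*adot*, *sabezaf*); -er when the stem ends in a voiced consonant (*aj*, *lakob*, *gekozim*); -sa when the stem ends in a vowel (*lazo*, *saba*).
The final sound of *akot* is /t/, which is a voiceless consonant, so the suffix is -i, giving *akoti*.
The final sound of *zeseb* is /b/, which is a voiced consonant, so the suffix is -er, giving *zeseber*.
Since the final sound of *ibva* is /a/ (a vowel), it takes -sa, giving *ibvasa*.

akoti, zeseber, ibvasa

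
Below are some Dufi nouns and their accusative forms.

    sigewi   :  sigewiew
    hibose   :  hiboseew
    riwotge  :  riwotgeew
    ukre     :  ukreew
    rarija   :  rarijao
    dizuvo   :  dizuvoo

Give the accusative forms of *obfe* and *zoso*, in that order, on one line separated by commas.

obfeew, zosoo

The suffix is conditioned by the last vowel: -ew when the last vowel of the stem is a front vowel (*sigewi*, *hibose*, *riwotge*, *ukre*); -o when the last vowel of the stem is a back vowel (*rarija*, *dizuvo*).
The last vowel of *obfe* is /e/, which is a front vowel, so the suffix is -ew, giving *obfeew*.
Since the last vowel of *zoso* is /o/ (a back vowel), it takes -o, giving *zosoo*.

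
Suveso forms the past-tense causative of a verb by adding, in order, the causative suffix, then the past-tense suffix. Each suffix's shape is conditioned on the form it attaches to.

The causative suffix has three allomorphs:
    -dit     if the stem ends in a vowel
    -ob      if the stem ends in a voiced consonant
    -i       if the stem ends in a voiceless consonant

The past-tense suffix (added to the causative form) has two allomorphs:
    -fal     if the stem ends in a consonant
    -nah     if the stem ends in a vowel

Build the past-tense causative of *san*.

*san*: final sound = /n/, a voiced consonant → -ob → *sanob*.
Since the final sound of the causative form *sanob* is /b/ (a consonant), it takes -fal, giving *sanobfal*.

sanobfal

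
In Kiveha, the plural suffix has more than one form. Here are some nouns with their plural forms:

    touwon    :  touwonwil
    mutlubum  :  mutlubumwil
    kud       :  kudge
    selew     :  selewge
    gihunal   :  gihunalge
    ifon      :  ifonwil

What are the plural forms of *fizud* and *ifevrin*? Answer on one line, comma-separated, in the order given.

fizudge, ifevrinwil

The pattern is nasality of the final consonant: -wil when the stem ends in a nasal (*touwon*, *mutlubum*, *ifon*); -ge when the stem ends in a non-nasal consonant (*kud*, *selew*, *gihunal*).
*fizud* — final consonant /d/ (non-nasal) → -ge → *fizudge*.
Since the final consonant of *ifevrin* is /n/ (a nasal), it takes -wil, giving *ifevrinwil*.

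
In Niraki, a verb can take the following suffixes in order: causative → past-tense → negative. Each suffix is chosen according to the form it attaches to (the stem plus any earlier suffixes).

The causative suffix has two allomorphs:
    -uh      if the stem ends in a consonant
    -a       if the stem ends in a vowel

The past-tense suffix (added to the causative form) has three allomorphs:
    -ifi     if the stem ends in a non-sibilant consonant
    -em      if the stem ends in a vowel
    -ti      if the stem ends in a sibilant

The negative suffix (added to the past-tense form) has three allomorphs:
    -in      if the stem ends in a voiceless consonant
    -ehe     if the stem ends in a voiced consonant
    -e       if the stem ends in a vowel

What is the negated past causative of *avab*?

avabuhifie

Since the final sound of *avab* is /b/ (a consonant), it takes -uh, giving *avabuh*.
The causative form *avabuh*: final sound = /h/, a non-sibilant consonant → -ifi → *avabuhifi*.
The past-tense form *avabuhifi* — final sound /i/ (a vowel) → -e → *avabuhifie*.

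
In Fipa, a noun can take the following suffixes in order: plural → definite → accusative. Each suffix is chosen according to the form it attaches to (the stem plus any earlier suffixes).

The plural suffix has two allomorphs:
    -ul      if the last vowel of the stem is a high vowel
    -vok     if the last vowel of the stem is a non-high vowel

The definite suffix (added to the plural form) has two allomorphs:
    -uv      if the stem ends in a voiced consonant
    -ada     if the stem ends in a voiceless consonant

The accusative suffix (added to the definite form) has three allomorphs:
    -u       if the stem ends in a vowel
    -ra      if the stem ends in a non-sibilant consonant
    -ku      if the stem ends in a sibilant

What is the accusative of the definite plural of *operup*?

*operup*: last vowel = /u/, a high vowel → -ul → *operupul*.
The final consonant of the plural form *operupul* is /l/, which is voiced, so the definite suffix is -uv, giving *operupuluv*.
The final sound of the definite form *operupuluv* is /v/, which is a non-sibilant consonant, so the accusative suffix is -ra, giving *operupuluvra*.

operupuluvra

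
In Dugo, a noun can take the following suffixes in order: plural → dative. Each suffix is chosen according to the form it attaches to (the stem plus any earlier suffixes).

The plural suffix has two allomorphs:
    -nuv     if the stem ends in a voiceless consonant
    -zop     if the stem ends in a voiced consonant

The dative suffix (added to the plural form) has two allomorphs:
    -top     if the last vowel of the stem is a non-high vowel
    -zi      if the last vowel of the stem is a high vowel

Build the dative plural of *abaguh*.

Since the final consonant of *abaguh* is /h/ (voiceless), it takes -nuv, giving *abaguhnuv*.
The plural form *abaguhnuv*: last vowel = /u/, a high vowel → -zi → *abaguhnuvzi*.

abaguhnuvzi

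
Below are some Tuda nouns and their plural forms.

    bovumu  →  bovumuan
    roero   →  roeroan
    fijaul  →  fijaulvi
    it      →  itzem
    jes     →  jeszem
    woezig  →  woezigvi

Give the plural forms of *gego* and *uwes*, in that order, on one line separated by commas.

gegoan, uweszem

The pattern is voicing of the final sound: -zem when the stem ends in a voiceless consonant (*it*, *jes*); -vi when the stem ends in a voiced consonant (*fijaul*, *woezig*); -an when the stem ends in a vowel (*bovumu*, *roero*).
*gego*: final sound = /o/, a vowel → -an → *gegoan*.
Since the final sound of *uwes* is /s/ (a voiceless consonant), it takes -zem, giving *uweszem*.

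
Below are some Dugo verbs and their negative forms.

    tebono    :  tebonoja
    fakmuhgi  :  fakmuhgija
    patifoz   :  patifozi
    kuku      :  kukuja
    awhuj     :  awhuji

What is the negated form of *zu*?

zuja

The pattern is consonant vs. vowel: -i when the stem ends in a consonant (*patifoz*, *awhuj*); -ja when the stem ends in a vowel (*tebono*, *fakmuhgi*, *kuku*).
*zu*: final sound = /u/, a vowel → -ja → *zuja*.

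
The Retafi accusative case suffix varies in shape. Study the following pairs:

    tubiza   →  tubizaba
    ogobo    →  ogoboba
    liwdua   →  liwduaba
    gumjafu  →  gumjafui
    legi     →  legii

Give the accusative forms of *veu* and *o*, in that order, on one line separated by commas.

veui, oba

The alternation tracks the last vowel of the stem — -i when the last vowel of the stem is a high vowel (*gumjafu*, *legi*); -ba when the last vowel of the stem is a non-high vowel (*tubiza*, *ogobo*, *liwdua*).
Since the last vowel of *veu* is /u/ (a high vowel), it takes -i, giving *veui*.
The last vowel of *o* is /o/, which is a non-high vowel, so the suffix is -ba, giving *oba*.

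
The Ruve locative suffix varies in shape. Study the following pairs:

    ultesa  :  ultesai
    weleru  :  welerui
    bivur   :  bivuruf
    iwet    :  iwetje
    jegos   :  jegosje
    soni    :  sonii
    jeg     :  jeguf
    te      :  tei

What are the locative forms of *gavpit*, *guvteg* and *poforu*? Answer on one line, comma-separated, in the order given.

gavpitje, guvteguf, poforui

The pattern is voicing of the final sound: -je when the stem ends in a voiceless consonant (*iwet*, *jegos*); -uf when the stem ends in a voiced consonant (*bivur*, *jeg*); -i when the stem ends in a vowel (*ultesa*, *weleru*, *soni*, *te*).
Since the final sound of *gavpit* is /t/ (a voiceless consonant), it takes -je, giving *gavpitje*.
*guvteg*: final sound = /g/, a voiced consonant → -uf → *guvteguf*.
*poforu* — final sound /u/ (a vowel) → -i → *poforui*.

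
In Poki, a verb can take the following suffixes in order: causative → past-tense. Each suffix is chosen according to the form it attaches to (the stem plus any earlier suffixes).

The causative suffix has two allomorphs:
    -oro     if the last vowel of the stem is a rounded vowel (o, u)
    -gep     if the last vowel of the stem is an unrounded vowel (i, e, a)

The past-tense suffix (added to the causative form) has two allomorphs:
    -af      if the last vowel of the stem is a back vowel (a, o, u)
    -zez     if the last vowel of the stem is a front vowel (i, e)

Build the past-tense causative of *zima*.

The last vowel of *zima* is /a/, which is an unrounded vowel, so the causative suffix is -gep, giving *zimagep*.
Since the last vowel of the causative form *zimagep* is /e/ (a front vowel), it takes -zez, giving *zimagepzez*.

zimagepzez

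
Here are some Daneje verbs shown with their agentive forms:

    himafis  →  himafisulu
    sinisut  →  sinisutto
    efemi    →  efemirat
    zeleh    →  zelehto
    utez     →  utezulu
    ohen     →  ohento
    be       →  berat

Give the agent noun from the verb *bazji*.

The alternation tracks the final sound of the stem — -ulu when the stem ends in a sibilant (*himafis*, *utez*); -to when the stem ends in a non-sibilant consonant (*sinisut*, *zeleh*, *ohen*); -rat when the stem ends in a vowel (*efemi*, *be*).
*bazji*: final sound = /i/, a vowel → -rat → *bazjirat*.

bazjirat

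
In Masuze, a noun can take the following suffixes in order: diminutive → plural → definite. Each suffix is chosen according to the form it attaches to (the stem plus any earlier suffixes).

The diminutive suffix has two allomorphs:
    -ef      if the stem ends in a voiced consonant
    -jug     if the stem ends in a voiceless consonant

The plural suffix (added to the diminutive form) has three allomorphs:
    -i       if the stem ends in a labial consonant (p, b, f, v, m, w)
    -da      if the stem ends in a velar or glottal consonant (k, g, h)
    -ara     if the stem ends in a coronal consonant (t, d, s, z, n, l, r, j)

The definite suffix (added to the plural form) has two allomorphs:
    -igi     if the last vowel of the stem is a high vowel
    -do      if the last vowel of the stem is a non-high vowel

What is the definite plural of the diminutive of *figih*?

*figih*: final consonant = /h/, voiceless → -jug → *figihjug*.
The final consonant of the diminutive form *figihjug* is /g/, which is velar/glottal, so the plural suffix is -da, giving *figihjugda*.
The last vowel of the plural form *figihjugda* is /a/, which is a non-high vowel, so the definite suffix is -do, giving *figihjugdado*.

figihjugdado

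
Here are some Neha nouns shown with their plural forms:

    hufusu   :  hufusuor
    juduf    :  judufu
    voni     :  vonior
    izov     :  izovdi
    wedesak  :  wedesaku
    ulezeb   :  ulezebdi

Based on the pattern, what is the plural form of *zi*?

The pattern is voicing of the final sound: -u when the stem ends in a voiceless consonant (*juduf*, *wedesak*); -di when the stem ends in a voiced consonant (*izov*, *ulezeb*); -or when the stem ends in a vowel (*hufusu*, *voni*).
The final sound of *zi* is /i/, which is a vowel, so the suffix is -or, giving *zior*.

zior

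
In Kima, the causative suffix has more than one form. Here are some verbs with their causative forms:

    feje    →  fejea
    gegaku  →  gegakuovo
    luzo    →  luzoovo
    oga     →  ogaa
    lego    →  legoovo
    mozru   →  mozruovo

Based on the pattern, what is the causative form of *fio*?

The suffix is conditioned by the last vowel: -ovo when the last vowel of the stem is a rounded vowel (*gegaku*, *luzo*, *lego*, *mozru*); -a when the last vowel of the stem is an unrounded vowel (*feje*, *oga*).
The last vowel of *fio* is /o/, which is a rounded vowel, so the suffix is -ovo, giving *fioovo*.

fioovo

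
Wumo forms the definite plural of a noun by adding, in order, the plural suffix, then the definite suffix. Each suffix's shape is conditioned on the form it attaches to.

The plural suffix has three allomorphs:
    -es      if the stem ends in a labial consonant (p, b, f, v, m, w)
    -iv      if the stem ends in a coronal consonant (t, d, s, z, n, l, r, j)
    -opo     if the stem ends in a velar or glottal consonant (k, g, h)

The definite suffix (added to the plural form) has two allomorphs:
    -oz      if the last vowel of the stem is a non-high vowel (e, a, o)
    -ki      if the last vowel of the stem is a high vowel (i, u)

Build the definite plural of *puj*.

*puj*: final consonant = /j/, coronal → -iv → *pujiv*.
Since the last vowel of the plural form *pujiv* is /i/ (a high vowel), it takes -ki, giving *pujivki*.

pujivki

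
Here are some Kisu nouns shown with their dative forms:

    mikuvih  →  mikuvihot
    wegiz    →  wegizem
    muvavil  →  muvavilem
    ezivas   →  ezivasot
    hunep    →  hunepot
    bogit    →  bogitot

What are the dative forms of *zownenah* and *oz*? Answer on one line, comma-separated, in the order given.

zownenahot, ozem

The alternation tracks the final consonant of the stem — -ot when the stem ends in a voiceless consonant (*mikuvih*, *ezivas*, *hunep*, *bogit*); -em when the stem ends in a voiced consonant (*wegiz*, *muvavil*).
Since the final consonant of *zownenah* is /h/ (voiceless), it takes -ot, giving *zownenahot*.
Since the final consonant of *oz* is /z/ (voiced), it takes -em, giving *ozem*.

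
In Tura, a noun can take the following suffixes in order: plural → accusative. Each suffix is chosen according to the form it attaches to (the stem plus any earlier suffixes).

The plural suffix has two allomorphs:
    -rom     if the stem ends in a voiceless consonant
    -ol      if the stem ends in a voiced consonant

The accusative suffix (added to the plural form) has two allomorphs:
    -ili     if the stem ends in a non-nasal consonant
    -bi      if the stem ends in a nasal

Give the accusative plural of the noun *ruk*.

*ruk*: final consonant = /k/, voiceless → -rom → *rukrom*.
The plural form *rukrom* — final consonant /m/ (a nasal) → -bi → *rukrombi*.

rukrombi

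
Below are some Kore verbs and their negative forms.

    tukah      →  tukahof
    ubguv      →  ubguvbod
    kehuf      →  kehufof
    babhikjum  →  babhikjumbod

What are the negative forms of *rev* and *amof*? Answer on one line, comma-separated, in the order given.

The alternation tracks the final consonant of the stem — -of when the stem ends in a voiceless consonant (*tukah*, *kehuf*); -bod when the stem ends in a voiced consonant (*ubguv*, *babhikjum*).
The final consonant of *rev* is /v/, which is voiced, so the suffix is -bod, giving *revbod*.
*amof* — final consonant /f/ (voiceless) → -of → *amofof*.

revbod, amofof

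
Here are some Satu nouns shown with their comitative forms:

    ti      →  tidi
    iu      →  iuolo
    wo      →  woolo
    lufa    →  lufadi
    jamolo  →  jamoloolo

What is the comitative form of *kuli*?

The alternation tracks the last vowel of the stem — -olo when the last vowel of the stem is a rounded vowel (*iu*, *wo*, *jamolo*); -di when the last vowel of the stem is an unrounded vowel (*ti*, *lufa*).
The last vowel of *kuli* is /i/, which is an unrounded vowel, so the suffix is -di, giving *kulidi*.

kulidi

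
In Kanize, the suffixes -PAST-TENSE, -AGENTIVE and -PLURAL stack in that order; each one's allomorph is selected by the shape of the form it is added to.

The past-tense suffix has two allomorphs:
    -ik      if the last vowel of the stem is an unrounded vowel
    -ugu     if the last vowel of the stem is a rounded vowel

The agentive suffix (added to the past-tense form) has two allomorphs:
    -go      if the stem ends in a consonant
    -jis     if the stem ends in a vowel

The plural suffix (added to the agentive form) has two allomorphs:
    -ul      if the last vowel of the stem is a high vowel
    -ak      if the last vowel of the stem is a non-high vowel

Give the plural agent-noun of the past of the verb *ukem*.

ukemikgoak

*ukem*: last vowel = /e/, an unrounded vowel → -ik → *ukemik*.
Since the final sound of the past-tense form *ukemik* is /k/ (a consonant), it takes -go, giving *ukemikgo*.
The agentive form *ukemikgo*: last vowel = /o/, a non-high vowel → -ak → *ukemikgoak*.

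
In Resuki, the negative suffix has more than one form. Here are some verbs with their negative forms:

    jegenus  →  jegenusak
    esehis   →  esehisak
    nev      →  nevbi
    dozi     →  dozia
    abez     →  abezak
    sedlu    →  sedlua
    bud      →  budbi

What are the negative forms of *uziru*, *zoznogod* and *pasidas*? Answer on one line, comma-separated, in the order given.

uzirua, zoznogodbi, pasidasak

The pattern is sibilance of the final sound: -ak when the stem ends in a sibilant (*jegenus*, *esehis*, *abez*); -bi when the stem ends in a non-sibilant consonant (*nev*, *bud*); -a when the stem ends in a vowel (*dozi*, *sedlu*).
The final sound of *uziru* is /u/, which is a vowel, so the suffix is -a, giving *uzirua*.
*zoznogod* — final sound /d/ (a non-sibilant consonant) → -bi → *zoznogodbi*.
The final sound of *pasidas* is /s/, which is a sibilant, so the suffix is -ak, giving *pasidasak*.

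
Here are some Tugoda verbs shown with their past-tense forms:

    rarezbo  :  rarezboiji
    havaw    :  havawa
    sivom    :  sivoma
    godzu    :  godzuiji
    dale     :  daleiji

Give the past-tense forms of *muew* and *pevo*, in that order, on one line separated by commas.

The alternation tracks the final sound of the stem — -a when the stem ends in a consonant (*havaw*, *sivom*); -iji when the stem ends in a vowel (*rarezbo*, *godzu*, *dale*).
The final sound of *muew* is /w/, which is a consonant, so the suffix is -a, giving *muewa*.
*pevo* — final sound /o/ (a vowel) → -iji → *pevoiji*.

muewa, pevoiji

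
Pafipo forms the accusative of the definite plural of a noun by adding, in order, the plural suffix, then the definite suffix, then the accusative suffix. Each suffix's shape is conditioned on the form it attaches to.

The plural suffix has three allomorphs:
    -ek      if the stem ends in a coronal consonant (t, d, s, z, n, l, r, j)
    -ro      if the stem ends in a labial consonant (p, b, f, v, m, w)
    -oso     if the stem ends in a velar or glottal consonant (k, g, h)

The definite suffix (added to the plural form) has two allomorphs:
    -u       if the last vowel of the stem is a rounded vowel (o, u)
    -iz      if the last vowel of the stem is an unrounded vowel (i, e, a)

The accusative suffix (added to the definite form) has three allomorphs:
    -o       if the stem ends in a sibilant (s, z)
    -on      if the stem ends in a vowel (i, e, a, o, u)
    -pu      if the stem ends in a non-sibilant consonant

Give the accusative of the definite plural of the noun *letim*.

*letim* — final consonant /m/ (labial) → -ro → *letimro*.
Since the last vowel of the plural form *letimro* is /o/ (a rounded vowel), it takes -u, giving *letimrou*.
The definite form *letimrou*: final sound = /u/, a vowel → -on → *letimrouon*.

letimrouon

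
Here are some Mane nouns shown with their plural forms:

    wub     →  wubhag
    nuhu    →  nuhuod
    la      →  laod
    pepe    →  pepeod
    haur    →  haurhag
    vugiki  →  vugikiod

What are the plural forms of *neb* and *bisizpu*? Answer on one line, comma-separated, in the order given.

nebhag, bisizpuod

The pattern is consonant vs. vowel: -hag when the stem ends in a consonant (*wub*, *haur*); -od when the stem ends in a vowel (*nuhu*, *la*, *pepe*, *vugiki*).
The final sound of *neb* is /b/, which is a consonant, so the suffix is -hag, giving *nebhag*.
*bisizpu* — final sound /u/ (a vowel) → -od → *bisizpuod*.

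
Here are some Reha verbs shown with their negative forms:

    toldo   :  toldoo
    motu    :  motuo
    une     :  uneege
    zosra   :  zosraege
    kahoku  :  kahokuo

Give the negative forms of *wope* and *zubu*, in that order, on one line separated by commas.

The pattern is rounding harmony: -o when the last vowel of the stem is a rounded vowel (*toldo*, *motu*, *kahoku*); -ege when the last vowel of the stem is an unrounded vowel (*une*, *zosra*).
*wope* — last vowel /e/ (an unrounded vowel) → -ege → *wopeege*.
The last vowel of *zubu* is /u/, which is a rounded vowel, so the suffix is -o, giving *zubuo*.

wopeege, zubuo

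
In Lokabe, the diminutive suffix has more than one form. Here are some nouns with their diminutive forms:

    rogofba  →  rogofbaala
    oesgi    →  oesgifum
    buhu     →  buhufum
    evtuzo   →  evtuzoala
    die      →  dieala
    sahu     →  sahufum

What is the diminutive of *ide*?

ideala

The alternation tracks the last vowel of the stem — -fum when the last vowel of the stem is a high vowel (*oesgi*, *buhu*, *sahu*); -ala when the last vowel of the stem is a non-high vowel (*rogofba*, *evtuzo*, *die*).
*ide* — last vowel /e/ (a non-high vowel) → -ala → *ideala*.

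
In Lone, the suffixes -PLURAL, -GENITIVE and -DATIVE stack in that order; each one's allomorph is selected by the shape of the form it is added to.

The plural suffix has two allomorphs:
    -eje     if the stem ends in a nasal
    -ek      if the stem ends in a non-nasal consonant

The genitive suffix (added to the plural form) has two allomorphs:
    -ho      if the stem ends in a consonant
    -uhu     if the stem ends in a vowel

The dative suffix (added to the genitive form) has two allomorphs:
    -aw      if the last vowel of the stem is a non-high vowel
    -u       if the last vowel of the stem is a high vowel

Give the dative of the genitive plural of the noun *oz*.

*oz* — final consonant /z/ (non-nasal) → -ek → *ozek*.
The plural form *ozek* — final sound /k/ (a consonant) → -ho → *ozekho*.
The last vowel of the genitive form *ozekho* is /o/, which is a non-high vowel, so the dative suffix is -aw, giving *ozekhoaw*.

ozekhoaw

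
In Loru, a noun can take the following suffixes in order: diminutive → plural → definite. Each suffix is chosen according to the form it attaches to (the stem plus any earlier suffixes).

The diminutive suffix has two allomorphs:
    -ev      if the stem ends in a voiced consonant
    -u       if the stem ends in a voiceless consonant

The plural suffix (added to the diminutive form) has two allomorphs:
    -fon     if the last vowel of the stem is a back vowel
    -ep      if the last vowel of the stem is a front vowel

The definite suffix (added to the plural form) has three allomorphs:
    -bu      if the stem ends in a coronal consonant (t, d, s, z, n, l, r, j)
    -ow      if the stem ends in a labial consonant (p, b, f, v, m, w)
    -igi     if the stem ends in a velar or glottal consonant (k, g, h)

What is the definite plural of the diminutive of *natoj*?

natojevepow

The final consonant of *natoj* is /j/, which is voiced, so the diminutive suffix is -ev, giving *natojev*.
The last vowel of the diminutive form *natojev* is /e/, which is a front vowel, so the plural suffix is -ep, giving *natojevep*.
The plural form *natojevep*: final consonant = /p/, labial → -ow → *natojevepow*.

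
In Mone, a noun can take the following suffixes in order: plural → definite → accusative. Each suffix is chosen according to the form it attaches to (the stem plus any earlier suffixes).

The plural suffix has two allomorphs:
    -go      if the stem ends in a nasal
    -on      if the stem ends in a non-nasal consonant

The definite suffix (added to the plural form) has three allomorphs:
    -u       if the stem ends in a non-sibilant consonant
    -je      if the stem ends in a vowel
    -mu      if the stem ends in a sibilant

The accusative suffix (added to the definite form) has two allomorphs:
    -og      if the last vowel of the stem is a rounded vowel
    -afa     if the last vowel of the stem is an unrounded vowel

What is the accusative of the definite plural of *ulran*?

Since the final consonant of *ulran* is /n/ (a nasal), it takes -go, giving *ulrango*.
The plural form *ulrango* — final sound /o/ (a vowel) → -je → *ulrangoje*.
The last vowel of the definite form *ulrangoje* is /e/, which is an unrounded vowel, so the accusative suffix is -afa, giving *ulrangojeafa*.

ulrangojeafa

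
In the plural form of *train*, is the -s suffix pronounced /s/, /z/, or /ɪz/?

The stem *train* ends in a voiced non-sibilant sound.
The plural suffix surfaces as /ɪz/ after sibilants, /s/ after other voiceless consonants, and /z/ after other voiced sounds.
So the plural -s on *train* is pronounced /z/.

/z/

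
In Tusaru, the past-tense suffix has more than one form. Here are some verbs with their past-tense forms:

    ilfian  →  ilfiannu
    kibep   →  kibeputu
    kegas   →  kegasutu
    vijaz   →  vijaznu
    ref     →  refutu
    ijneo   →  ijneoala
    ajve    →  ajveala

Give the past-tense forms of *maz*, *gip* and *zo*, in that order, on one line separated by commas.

The pattern is voicing of the final sound: -utu when the stem ends in a voiceless consonant (*kibep*, *kegas*, *ref*); -nu when the stem ends in a voiced consonant (*ilfian*, *vijaz*); -ala when the stem ends in a vowel (*ijneo*, *ajve*).
Since the final sound of *maz* is /z/ (a voiced consonant), it takes -nu, giving *maznu*.
The final sound of *gip* is /p/, which is a voiceless consonant, so the suffix is -utu, giving *giputu*.
The final sound of *zo* is /o/, which is a vowel, so the suffix is -ala, giving *zoala*.

maznu, giputu, zoala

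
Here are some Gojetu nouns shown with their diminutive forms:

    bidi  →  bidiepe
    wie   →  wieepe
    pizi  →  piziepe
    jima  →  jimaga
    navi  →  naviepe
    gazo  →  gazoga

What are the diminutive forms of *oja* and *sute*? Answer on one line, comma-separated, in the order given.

The pattern is front/back vowel harmony: -epe when the last vowel of the stem is a front vowel (*bidi*, *wie*, *pizi*, *navi*); -ga when the last vowel of the stem is a back vowel (*jima*, *gazo*).
*oja*: last vowel = /a/, a back vowel → -ga → *ojaga*.
Since the last vowel of *sute* is /e/ (a front vowel), it takes -epe, giving *suteepe*.

ojaga, suteepe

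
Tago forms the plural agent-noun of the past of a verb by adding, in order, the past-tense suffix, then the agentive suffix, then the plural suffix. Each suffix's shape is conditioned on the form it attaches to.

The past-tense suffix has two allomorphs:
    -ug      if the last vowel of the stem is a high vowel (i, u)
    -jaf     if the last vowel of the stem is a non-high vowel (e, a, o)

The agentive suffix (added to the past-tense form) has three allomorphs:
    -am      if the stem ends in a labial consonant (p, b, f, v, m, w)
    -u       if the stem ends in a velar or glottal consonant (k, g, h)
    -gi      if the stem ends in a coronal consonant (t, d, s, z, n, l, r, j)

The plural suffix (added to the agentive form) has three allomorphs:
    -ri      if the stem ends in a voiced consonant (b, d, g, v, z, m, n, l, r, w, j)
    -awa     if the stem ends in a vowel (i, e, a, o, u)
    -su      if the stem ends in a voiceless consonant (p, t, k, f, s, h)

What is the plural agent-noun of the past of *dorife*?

dorifejafamri

*dorife* — last vowel /e/ (a non-high vowel) → -jaf → *dorifejaf*.
Since the final consonant of the past-tense form *dorifejaf* is /f/ (labial), it takes -am, giving *dorifejafam*.
Since the final sound of the agentive form *dorifejafam* is /m/ (a voiced consonant), it takes -ri, giving *dorifejafamri*.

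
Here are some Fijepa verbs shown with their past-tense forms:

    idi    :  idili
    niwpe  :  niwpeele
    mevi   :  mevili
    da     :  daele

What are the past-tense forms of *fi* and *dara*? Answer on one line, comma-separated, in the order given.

The alternation tracks the last vowel of the stem — -li when the last vowel of the stem is a high vowel (*idi*, *mevi*); -ele when the last vowel of the stem is a non-high vowel (*niwpe*, *da*).
*fi* — last vowel /i/ (a high vowel) → -li → *fili*.
*dara*: last vowel = /a/, a non-high vowel → -ele → *daraele*.

fili, daraele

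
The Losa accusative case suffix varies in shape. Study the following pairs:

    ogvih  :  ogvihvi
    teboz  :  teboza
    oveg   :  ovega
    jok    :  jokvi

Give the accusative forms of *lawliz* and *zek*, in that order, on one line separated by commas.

Looking at the final consonant of each stem: -vi when the stem ends in a voiceless consonant (*ogvih*, *jok*); -a when the stem ends in a voiced consonant (*teboz*, *oveg*).
Since the final consonant of *lawliz* is /z/ (voiced), it takes -a, giving *lawliza*.
The final consonant of *zek* is /k/, which is voiceless, so the suffix is -vi, giving *zekvi*.

lawliza, zekvi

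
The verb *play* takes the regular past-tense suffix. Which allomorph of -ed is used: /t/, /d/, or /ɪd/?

The stem *play* ends in a voiced sound other than /d/.
The -ed suffix is realized as /ɪd/ after /t, d/; as /t/ after other voiceless consonants; and as /d/ after other voiced sounds.
So -ed on *play* is pronounced /d/.

/d/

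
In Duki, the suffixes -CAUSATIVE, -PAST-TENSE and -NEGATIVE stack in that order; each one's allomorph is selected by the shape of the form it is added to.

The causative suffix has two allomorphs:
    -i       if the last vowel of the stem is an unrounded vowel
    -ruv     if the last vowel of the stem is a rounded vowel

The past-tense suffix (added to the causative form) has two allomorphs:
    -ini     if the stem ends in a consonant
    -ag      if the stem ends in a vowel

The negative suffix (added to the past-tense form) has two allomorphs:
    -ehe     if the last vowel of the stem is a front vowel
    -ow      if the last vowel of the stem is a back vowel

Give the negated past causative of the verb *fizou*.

Since the last vowel of *fizou* is /u/ (a rounded vowel), it takes -ruv, giving *fizouruv*.
Since the final sound of the causative form *fizouruv* is /v/ (a consonant), it takes -ini, giving *fizouruvini*.
Since the last vowel of the past-tense form *fizouruvini* is /i/ (a front vowel), it takes -ehe, giving *fizouruviniehe*.

fizouruviniehe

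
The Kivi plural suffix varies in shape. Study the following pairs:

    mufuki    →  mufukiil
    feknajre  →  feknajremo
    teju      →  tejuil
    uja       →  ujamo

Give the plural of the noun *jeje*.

jejemo

Looking at the last vowel of each stem: -il when the last vowel of the stem is a high vowel (*mufuki*, *teju*); -mo when the last vowel of the stem is a non-high vowel (*feknajre*, *uja*).
*jeje*: last vowel = /e/, a non-high vowel → -mo → *jejemo*.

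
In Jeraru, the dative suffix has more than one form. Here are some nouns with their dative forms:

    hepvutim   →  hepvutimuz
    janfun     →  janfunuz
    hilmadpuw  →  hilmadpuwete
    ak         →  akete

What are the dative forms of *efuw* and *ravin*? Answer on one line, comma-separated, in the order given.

Looking at the final consonant of each stem: -uz when the stem ends in a nasal (*hepvutim*, *janfun*); -ete when the stem ends in a non-nasal consonant (*hilmadpuw*, *ak*).
*efuw*: final consonant = /w/, non-nasal → -ete → *efuwete*.
Since the final consonant of *ravin* is /n/ (a nasal), it takes -uz, giving *ravinuz*.

efuwete, ravinuz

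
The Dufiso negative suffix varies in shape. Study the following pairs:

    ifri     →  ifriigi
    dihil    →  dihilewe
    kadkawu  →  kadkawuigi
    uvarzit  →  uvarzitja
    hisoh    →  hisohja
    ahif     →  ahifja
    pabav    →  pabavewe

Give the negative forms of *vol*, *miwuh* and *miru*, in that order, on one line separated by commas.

Looking at the final sound of each stem: -ja when the stem ends in a voiceless consonant (*uvarzit*, *hisoh*, *ahif*); -ewe when the stem ends in a voiced consonant (*dihil*, *pabav*); -igi when the stem ends in a vowel (*ifri*, *kadkawu*).
*vol*: final sound = /l/, a voiced consonant → -ewe → *volewe*.
*miwuh* — final sound /h/ (a voiceless consonant) → -ja → *miwuhja*.
Since the final sound of *miru* is /u/ (a vowel), it takes -igi, giving *miruigi*.

volewe, miwuhja, miruigi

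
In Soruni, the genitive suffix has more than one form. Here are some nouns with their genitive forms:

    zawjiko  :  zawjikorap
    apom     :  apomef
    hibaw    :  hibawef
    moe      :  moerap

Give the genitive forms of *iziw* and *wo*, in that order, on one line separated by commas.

The pattern is consonant vs. vowel: -ef when the stem ends in a consonant (*apom*, *hibaw*); -rap when the stem ends in a vowel (*zawjiko*, *moe*).
Since the final sound of *iziw* is /w/ (a consonant), it takes -ef, giving *iziwef*.
*wo* — final sound /o/ (a vowel) → -rap → *worap*.

iziwef, worap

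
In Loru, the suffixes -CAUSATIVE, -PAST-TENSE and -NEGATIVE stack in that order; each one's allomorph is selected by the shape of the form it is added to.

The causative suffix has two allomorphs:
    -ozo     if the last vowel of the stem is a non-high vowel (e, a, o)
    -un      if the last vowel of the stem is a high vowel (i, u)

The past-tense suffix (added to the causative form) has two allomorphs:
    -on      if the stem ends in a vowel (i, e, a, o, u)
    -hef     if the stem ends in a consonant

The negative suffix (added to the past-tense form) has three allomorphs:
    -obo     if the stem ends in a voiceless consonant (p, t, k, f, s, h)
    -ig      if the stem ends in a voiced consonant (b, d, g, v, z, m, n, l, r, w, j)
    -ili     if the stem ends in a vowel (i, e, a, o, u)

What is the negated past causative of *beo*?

beoozoonig

The last vowel of *beo* is /o/, which is a non-high vowel, so the causative suffix is -ozo, giving *beoozo*.
The causative form *beoozo*: final sound = /o/, a vowel → -on → *beoozoon*.
Since the final sound of the past-tense form *beoozoon* is /n/ (a voiced consonant), it takes -ig, giving *beoozoonig*.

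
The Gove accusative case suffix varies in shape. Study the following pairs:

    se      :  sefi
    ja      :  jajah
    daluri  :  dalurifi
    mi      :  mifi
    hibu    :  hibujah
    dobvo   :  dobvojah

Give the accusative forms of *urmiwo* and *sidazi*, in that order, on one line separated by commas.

Looking at the last vowel of each stem: -fi when the last vowel of the stem is a front vowel (*se*, *daluri*, *mi*); -jah when the last vowel of the stem is a back vowel (*ja*, *hibu*, *dobvo*).
Since the last vowel of *urmiwo* is /o/ (a back vowel), it takes -jah, giving *urmiwojah*.
The last vowel of *sidazi* is /i/, which is a front vowel, so the suffix is -fi, giving *sidazifi*.

urmiwojah, sidazifi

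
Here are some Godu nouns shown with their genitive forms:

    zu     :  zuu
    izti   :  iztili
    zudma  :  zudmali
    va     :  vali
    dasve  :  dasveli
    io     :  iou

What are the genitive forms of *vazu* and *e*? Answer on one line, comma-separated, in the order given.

The alternation tracks the last vowel of the stem — -u when the last vowel of the stem is a rounded vowel (*zu*, *io*); -li when the last vowel of the stem is an unrounded vowel (*izti*, *zudma*, *va*, *dasve*).
*vazu*: last vowel = /u/, a rounded vowel → -u → *vazuu*.
The last vowel of *e* is /e/, which is an unrounded vowel, so the suffix is -li, giving *eli*.

vazuu, eli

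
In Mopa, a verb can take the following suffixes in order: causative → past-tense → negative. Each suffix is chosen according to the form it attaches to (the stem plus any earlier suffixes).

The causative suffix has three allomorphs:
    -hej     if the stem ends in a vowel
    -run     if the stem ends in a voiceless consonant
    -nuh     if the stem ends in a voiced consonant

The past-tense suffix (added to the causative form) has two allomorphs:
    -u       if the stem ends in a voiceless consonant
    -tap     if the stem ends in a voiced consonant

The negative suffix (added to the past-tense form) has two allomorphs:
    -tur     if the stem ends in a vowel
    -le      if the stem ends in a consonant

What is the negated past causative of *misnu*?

*misnu* — final sound /u/ (a vowel) → -hej → *misnuhej*.
Since the final consonant of the causative form *misnuhej* is /j/ (voiced), it takes -tap, giving *misnuhejtap*.
The final sound of the past-tense form *misnuhejtap* is /p/, which is a consonant, so the negative suffix is -le, giving *misnuhejtaple*.

misnuhejtaple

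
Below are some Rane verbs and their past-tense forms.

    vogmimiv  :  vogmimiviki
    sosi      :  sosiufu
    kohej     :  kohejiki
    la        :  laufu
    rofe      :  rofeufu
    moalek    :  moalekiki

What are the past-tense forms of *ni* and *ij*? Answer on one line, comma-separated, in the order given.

The alternation tracks the final sound of the stem — -iki when the stem ends in a consonant (*vogmimiv*, *kohej*, *moalek*); -ufu when the stem ends in a vowel (*sosi*, *la*, *rofe*).
The final sound of *ni* is /i/, which is a vowel, so the suffix is -ufu, giving *niufu*.
Since the final sound of *ij* is /j/ (a consonant), it takes -iki, giving *ijiki*.

niufu, ijiki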